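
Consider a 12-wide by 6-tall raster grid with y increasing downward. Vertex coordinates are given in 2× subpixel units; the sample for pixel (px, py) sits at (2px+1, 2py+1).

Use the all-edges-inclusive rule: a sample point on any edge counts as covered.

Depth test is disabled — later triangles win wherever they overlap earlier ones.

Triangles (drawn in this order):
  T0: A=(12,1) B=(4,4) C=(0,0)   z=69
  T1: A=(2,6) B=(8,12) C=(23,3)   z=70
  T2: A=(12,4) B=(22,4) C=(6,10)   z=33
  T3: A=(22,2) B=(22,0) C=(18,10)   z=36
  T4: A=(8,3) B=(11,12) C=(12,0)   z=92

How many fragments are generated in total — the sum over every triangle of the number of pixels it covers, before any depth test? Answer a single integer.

T0:
  2·area = 44
  edge (12, 1)→(4, 4): d=(-8,3) inclusive
  edge (4, 4)→(0, 0): d=(-4,-4) inclusive
  edge (0, 0)→(12, 1): d=(12,1) inclusive
    (0,0)@(1, 1): e=[33,0,11] → █  [on edge]
    (1,0)@(3, 1): e=[27,8,9] → █
    (2,0)@(5, 1): e=[21,16,7] → █
    (3,0)@(7, 1): e=[15,24,5] → █
    (4,0)@(9, 1): e=[9,32,3] → █
    (5,0)@(11, 1): e=[3,40,1] → █
    (6,0)@(13, 1): e=[-3,48,-1] → ·
    (0,1)@(1, 3): e=[17,-8,35] → ·
    (1,1)@(3, 3): e=[11,0,33] → █  [on edge]
    (3,1)@(7, 3): e=[-1,16,29] → ·
    (4,1)@(9, 3): e=[-7,24,27] → ·
    (5,1)@(11, 3): e=[-13,32,25] → ·
    (2,2)@(5, 5): e=[-11,0,55] → ·  [on edge]
    (3,3)@(7, 7): e=[-33,0,77] → ·  [on edge]
    (4,4)@(9, 9): e=[-55,0,99] → ·  [on edge]
    (5,5)@(11, 11): e=[-77,0,121] → ·  [on edge]
  covered (8 px):
    █ █ █ █ █ █ · · · · · ·
    · █ █ · · · · · · · · ·
    · · · · · · · · · · · ·
    · · · · · · · · · · · ·
    · · · · · · · · · · · ·
    · · · · · · · · · · · ·
T1:
  2·area = 144  (B↔C swapped to make it positive)
  edge (2, 6)→(23, 3): d=(21,-3) inclusive
  edge (23, 3)→(8, 12): d=(-15,9) inclusive
  edge (8, 12)→(2, 6): d=(-6,-6) inclusive
    (11,1)@(23, 3): e=[0,0,144] → █  [on edge]
    (0,2)@(1, 5): e=[-24,168,0] → ·  [on edge]
    (4,2)@(9, 5): e=[0,96,48] → █  [on edge]
    (5,2)@(11, 5): e=[6,78,60] → █
    (6,2)@(13, 5): e=[12,60,72] → █
    (7,2)@(15, 5): e=[18,42,84] → █
    (8,2)@(17, 5): e=[24,24,96] → █
    (9,2)@(19, 5): e=[30,6,108] → █
    (10,2)@(21, 5): e=[36,-12,120] → ·
    (11,2)@(23, 5): e=[42,-30,132] → ·
    (1,3)@(3, 7): e=[24,120,0] → █  [on edge]
    (2,3)@(5, 7): e=[30,102,12] → █
    (2,4)@(5, 9): e=[72,72,0] → █  [on edge]
    (6,4)@(13, 9): e=[96,0,48] → █  [on edge]
    (3,5)@(7, 11): e=[120,24,0] → █  [on edge]
  covered (21 px):
    · · · · · · · · · · · ·
    · · · · · · · · · · · █
    · · · · █ █ █ █ █ █ · ·
    · █ █ █ █ █ █ █ · · · ·
    · · █ █ █ █ █ · · · · ·
    · · · █ █ · · · · · · ·
T2:
  2·area = 60
  edge (12, 4)→(22, 4): d=(10,0) inclusive
  edge (22, 4)→(6, 10): d=(-16,6) inclusive
  edge (6, 10)→(12, 4): d=(6,-6) inclusive
    (7,0)@(15, 1): e=[-30,90,0] → ·  [on edge]
    (6,1)@(13, 3): e=[-10,70,0] → ·  [on edge]
    (5,2)@(11, 5): e=[10,50,0] → █  [on edge]
    (6,2)@(13, 5): e=[10,38,12] → █
    (7,2)@(15, 5): e=[10,26,24] → █
    (8,2)@(17, 5): e=[10,14,36] → █
    (9,2)@(19, 5): e=[10,2,48] → █
    (10,2)@(21, 5): e=[10,-10,60] → ·
    (4,3)@(9, 7): e=[30,30,0] → █  [on edge]
    (7,3)@(15, 7): e=[30,-6,36] → ·
    (8,3)@(17, 7): e=[30,-18,48] → ·
    (9,3)@(19, 7): e=[30,-30,60] → ·
    (3,4)@(7, 9): e=[50,10,0] → █  [on edge]
    (2,5)@(5, 11): e=[70,-10,0] → ·  [on edge]
  covered (9 px):
    · · · · · · · · · · · ·
    · · · · · · · · · · · ·
    · · · · · █ █ █ █ █ · ·
    · · · · █ █ █ · · · · ·
    · · · █ · · · · · · · ·
    · · · · · · · · · · · ·
T3:
  2·area = 8  (B↔C swapped to make it positive)
  edge (22, 2)→(18, 10): d=(-4,8) inclusive
  edge (18, 10)→(22, 0): d=(4,-10) inclusive
  edge (22, 0)→(22, 2): d=(0,2) inclusive
    (10,1)@(21, 3): e=[4,2,2] → █
    (11,1)@(23, 3): e=[-12,22,-2] → ·
    (10,2)@(21, 5): e=[-4,10,2] → ·
  covered (1 px):
    · · · · · · · · · · · ·
    · · · · · · · · · · █ ·
    · · · · · · · · · · · ·
    · · · · · · · · · · · ·
    · · · · · · · · · · · ·
    · · · · · · · · · · · ·
T4:
  2·area = 45  (B↔C swapped to make it positive)
  edge (8, 3)→(12, 0): d=(4,-3) inclusive
  edge (12, 0)→(11, 12): d=(-1,12) inclusive
  edge (11, 12)→(8, 3): d=(-3,-9) inclusive
    (5,0)@(11, 1): e=[1,11,33] → █
    (6,0)@(13, 1): e=[7,-13,51] → ·
    (4,1)@(9, 3): e=[3,33,9] → █
    (6,1)@(13, 3): e=[15,-15,45] → ·
    (4,2)@(9, 5): e=[11,31,3] → █
    (6,2)@(13, 5): e=[23,-17,39] → ·
    (4,3)@(9, 7): e=[19,29,-3] → ·
    (5,3)@(11, 7): e=[25,5,15] → █
    (6,3)@(13, 7): e=[31,-19,33] → ·
    (5,4)@(11, 9): e=[33,3,9] → █
    (6,4)@(13, 9): e=[39,-21,27] → ·
    (5,5)@(11, 11): e=[41,1,3] → █
  covered (8 px):
    · · · · · █ · · · · · ·
    · · · · █ █ · · · · · ·
    · · · · █ █ · · · · · ·
    · · · · · █ · · · · · ·
    · · · · · █ · · · · · ·
    · · · · · █ · · · · · ·

Answer: 47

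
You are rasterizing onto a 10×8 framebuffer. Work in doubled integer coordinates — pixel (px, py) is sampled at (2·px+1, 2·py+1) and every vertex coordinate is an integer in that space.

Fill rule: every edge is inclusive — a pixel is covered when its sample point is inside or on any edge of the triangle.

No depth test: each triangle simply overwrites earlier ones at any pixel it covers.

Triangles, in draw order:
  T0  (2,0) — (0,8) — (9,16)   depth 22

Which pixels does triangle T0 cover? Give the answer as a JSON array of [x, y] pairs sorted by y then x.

T0:
  2·area = 88  (B↔C swapped to make it positive)
  edge (2, 0)→(9, 16): d=(7,16) inclusive
  edge (9, 16)→(0, 8): d=(-9,-8) inclusive
  edge (0, 8)→(2, 0): d=(2,-8) inclusive
    (1,1)@(3, 3): e=[5,69,14] → #
    (2,1)@(5, 3): e=[-27,85,30] → ·
    (0,2)@(1, 5): e=[51,35,2] → #
    (2,2)@(5, 5): e=[-13,67,34] → ·
    (0,3)@(1, 7): e=[65,17,6] → #
    (2,3)@(5, 7): e=[1,49,38] → #
    (3,3)@(7, 7): e=[-31,65,54] → ·
    (0,4)@(1, 9): e=[79,-1,10] → ·
    (1,4)@(3, 9): e=[47,15,26] → #
    (3,4)@(7, 9): e=[-17,47,58] → ·
    (1,5)@(3, 11): e=[61,-3,30] → ·
    (2,5)@(5, 11): e=[29,13,46] → #
  covered (10 px):
    · · · · · · · · · ·
    · # · · · · · · · ·
    # # · · · · · · · ·
    # # # · · · · · · ·
    · # # · · · · · · ·
    · · # · · · · · · ·
    · · · # · · · · · ·
    · · · · · · · · · ·

Final: [[1,1],[0,2],[1,2],[0,3],[1,3],[2,3],[1,4],[2,4],[2,5],[3,6]]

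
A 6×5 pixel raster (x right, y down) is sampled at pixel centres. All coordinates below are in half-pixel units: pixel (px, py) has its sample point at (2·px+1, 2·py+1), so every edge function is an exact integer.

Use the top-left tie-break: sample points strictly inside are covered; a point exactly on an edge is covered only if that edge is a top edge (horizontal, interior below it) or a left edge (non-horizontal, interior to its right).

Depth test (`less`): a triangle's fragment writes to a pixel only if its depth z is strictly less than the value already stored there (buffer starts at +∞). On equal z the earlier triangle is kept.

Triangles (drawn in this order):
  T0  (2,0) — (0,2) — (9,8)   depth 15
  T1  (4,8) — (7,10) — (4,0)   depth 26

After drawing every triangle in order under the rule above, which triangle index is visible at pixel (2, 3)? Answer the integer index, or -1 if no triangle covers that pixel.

T0:
  2·area = 30  (B↔C swapped to make it positive)
  edge (2, 0)→(9, 8): d=(7,8) right/bottom  bias=-1
  edge (9, 8)→(0, 2): d=(-9,-6) top-left  bias=+0
  edge (0, 2)→(2, 0): d=(2,-2) top-left  bias=+0
    (0,0)@(1, 1): e=[15,15,0] → X  [on edge]
    (1,0)@(3, 1): e=[-1,27,4] → .
    (0,1)@(1, 3): e=[29,-3,4] → .
    (1,1)@(3, 3): e=[13,9,8] → X
    (2,1)@(5, 3): e=[-3,21,12] → .
    (1,2)@(3, 5): e=[27,-9,12] → .
    (2,2)@(5, 5): e=[11,3,16] → X
    (3,2)@(7, 5): e=[-5,15,20] → .
    (2,3)@(5, 7): e=[25,-15,20] → .
  covered (3 px):
    X . . . . .
    . X . . . .
    . . X . . .
    . . . . . .
    . . . . . .
T1:
  2·area = 24  (B↔C swapped to make it positive)
  edge (4, 8)→(4, 0): d=(0,-8) top-left  bias=+0
  edge (4, 0)→(7, 10): d=(3,10) right/bottom  bias=-1
  edge (7, 10)→(4, 8): d=(-3,-2) top-left  bias=+0
    (2,2)@(5, 5): e=[8,5,11] → X
    (3,2)@(7, 5): e=[24,-15,15] → .
    (2,3)@(5, 7): e=[8,11,5] → X
    (3,3)@(7, 7): e=[24,-9,9] → .
    (2,4)@(5, 9): e=[8,17,-1] → .
  covered (2 px):
    . . . . . .
    . . . . . .
    . . X . . .
    . . X . . .
    . . . . . .

Z-buffer (winner per pixel, '.' = empty):
  0 . . . . .
  . 0 . . . .
  . . 0 . . .
  . . 1 . . .
  . . . . . .

Answer: 1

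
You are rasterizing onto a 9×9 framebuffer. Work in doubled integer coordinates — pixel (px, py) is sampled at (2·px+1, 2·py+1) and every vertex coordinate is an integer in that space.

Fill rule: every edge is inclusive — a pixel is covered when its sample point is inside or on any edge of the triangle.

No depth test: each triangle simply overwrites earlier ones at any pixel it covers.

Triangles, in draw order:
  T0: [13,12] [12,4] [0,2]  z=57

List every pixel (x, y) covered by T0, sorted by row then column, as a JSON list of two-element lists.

T0:
  2·area = 94  (B↔C swapped to make it positive)
  edge (13, 12)→(0, 2): d=(-13,-10) inclusive
  edge (0, 2)→(12, 4): d=(12,2) inclusive
  edge (12, 4)→(13, 12): d=(1,8) inclusive
    (1,1)@(3, 3): e=[17,6,71] → #
    (2,1)@(5, 3): e=[37,2,55] → #
    (3,1)@(7, 3): e=[57,-2,39] → ·
    (1,2)@(3, 5): e=[-9,30,73] → ·
    (2,2)@(5, 5): e=[11,26,57] → #
    (3,2)@(7, 5): e=[31,22,41] → #
    (4,2)@(9, 5): e=[51,18,25] → #
    (5,2)@(11, 5): e=[71,14,9] → #
    (6,2)@(13, 5): e=[91,10,-7] → ·
    (2,3)@(5, 7): e=[-15,50,59] → ·
    (3,3)@(7, 7): e=[5,46,43] → #
    (6,3)@(13, 7): e=[65,34,-5] → ·
  covered (10 px):
    · · · · · · · · ·
    · # # · · · · · ·
    · · # # # # · · ·
    · · · # # # · · ·
    · · · · · # · · ·
    · · · · · · · · ·
    · · · · · · · · ·
    · · · · · · · · ·
    · · · · · · · · ·

Result: [[1,1],[2,1],[2,2],[3,2],[4,2],[5,2],[3,3],[4,3],[5,3],[5,4]]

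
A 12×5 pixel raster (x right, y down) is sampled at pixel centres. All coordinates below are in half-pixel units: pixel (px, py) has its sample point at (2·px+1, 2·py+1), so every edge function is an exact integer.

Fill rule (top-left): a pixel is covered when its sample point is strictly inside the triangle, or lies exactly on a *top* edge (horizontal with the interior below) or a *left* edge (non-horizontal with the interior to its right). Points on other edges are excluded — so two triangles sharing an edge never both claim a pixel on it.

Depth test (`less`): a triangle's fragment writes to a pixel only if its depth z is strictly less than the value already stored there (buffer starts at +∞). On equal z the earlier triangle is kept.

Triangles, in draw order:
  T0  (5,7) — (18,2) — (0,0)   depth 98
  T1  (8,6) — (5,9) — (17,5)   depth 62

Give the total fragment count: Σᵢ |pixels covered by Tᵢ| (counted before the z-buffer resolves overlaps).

T0:
  2·area = 116  (B↔C swapped to make it positive)
  edge (5, 7)→(0, 0): d=(-5,-7) top-left  bias=+0
  edge (0, 0)→(18, 2): d=(18,2) right/bottom  bias=-1
  edge (18, 2)→(5, 7): d=(-13,5) right/bottom  bias=-1
    (0,0)@(1, 1): e=[2,16,98] → X
    (1,0)@(3, 1): e=[16,12,88] → X
    (2,0)@(5, 1): e=[30,8,78] → X
    (3,0)@(7, 1): e=[44,4,68] → X
    (4,0)@(9, 1): e=[58,0,58] → .  [on edge]
    (0,1)@(1, 3): e=[-8,52,72] → .
    (1,1)@(3, 3): e=[6,48,62] → X
    (4,1)@(9, 3): e=[48,36,32] → X
    (5,1)@(11, 3): e=[62,32,22] → X
    (6,1)@(13, 3): e=[76,28,12] → X
    (7,1)@(15, 3): e=[90,24,2] → X
    (8,1)@(17, 3): e=[104,20,-8] → .
    (2,3)@(5, 7): e=[0,116,0] → .  [on edge]
  covered (14 px):
    X X X X . . . . . . . .
    . X X X X X X X . . . .
    . . X X X . . . . . . .
    . . . . . . . . . . . .
    . . . . . . . . . . . .
T1:
  2·area = 24  (B↔C swapped to make it positive)
  edge (8, 6)→(17, 5): d=(9,-1) top-left  bias=+0
  edge (17, 5)→(5, 9): d=(-12,4) right/bottom  bias=-1
  edge (5, 9)→(8, 6): d=(3,-3) top-left  bias=+0
    (6,0)@(13, 1): e=[-40,64,0] → .  [on edge]
    (5,1)@(11, 3): e=[-24,48,0] → .  [on edge]
    (11,1)@(23, 3): e=[-12,0,36] → .  [on edge]
    (4,2)@(9, 5): e=[-8,32,0] → .  [on edge]
    (8,2)@(17, 5): e=[0,0,24] → .  [on edge]
    (3,3)@(7, 7): e=[8,16,0] → X  [on edge]
    (4,3)@(9, 7): e=[10,8,6] → X
    (5,3)@(11, 7): e=[12,0,12] → .  [on edge]
    (2,4)@(5, 9): e=[24,0,0] → .  [on edge]
    (3,4)@(7, 9): e=[26,-8,6] → .
    (4,4)@(9, 9): e=[28,-16,12] → .
  covered (2 px):
    . . . . . . . . . . . .
    . . . . . . . . . . . .
    . . . . . . . . . . . .
    . . . X X . . . . . . .
    . . . . . . . . . . . .

Result: 16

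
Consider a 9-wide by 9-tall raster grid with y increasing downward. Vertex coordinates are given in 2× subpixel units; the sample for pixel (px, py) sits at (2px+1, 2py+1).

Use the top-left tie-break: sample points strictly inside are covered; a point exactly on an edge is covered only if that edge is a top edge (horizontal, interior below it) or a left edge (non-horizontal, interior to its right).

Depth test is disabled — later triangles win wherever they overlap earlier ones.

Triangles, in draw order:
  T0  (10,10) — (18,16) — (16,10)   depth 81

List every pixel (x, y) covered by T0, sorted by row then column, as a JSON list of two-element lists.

T0:
  2·area = 36  (B↔C swapped to make it positive)
  edge (10, 10)→(16, 10): d=(6,0) top-left  bias=+0
  edge (16, 10)→(18, 16): d=(2,6) right/bottom  bias=-1
  edge (18, 16)→(10, 10): d=(-8,-6) top-left  bias=+0
    (6,0)@(13, 1): e=[-54,0,90] → ·  [on edge]
    (7,3)@(15, 7): e=[-18,0,54] → ·  [on edge]
    (6,5)@(13, 11): e=[6,20,10] → █
    (7,5)@(15, 11): e=[6,8,22] → █
    (8,5)@(17, 11): e=[6,-4,34] → ·
    (6,6)@(13, 13): e=[18,24,-6] → ·
    (7,6)@(15, 13): e=[18,12,6] → █
    (8,6)@(17, 13): e=[18,0,18] → ·  [on edge]
    (7,7)@(15, 15): e=[30,16,-10] → ·
    (8,7)@(17, 15): e=[30,4,2] → █
    (8,8)@(17, 17): e=[42,8,-14] → ·
  covered (4 px):
    · · · · · · · · ·
    · · · · · · · · ·
    · · · · · · · · ·
    · · · · · · · · ·
    · · · · · · · · ·
    · · · · · · █ █ ·
    · · · · · · · █ ·
    · · · · · · · · █
    · · · · · · · · ·

Answer: [[6,5],[7,5],[7,6],[8,7]]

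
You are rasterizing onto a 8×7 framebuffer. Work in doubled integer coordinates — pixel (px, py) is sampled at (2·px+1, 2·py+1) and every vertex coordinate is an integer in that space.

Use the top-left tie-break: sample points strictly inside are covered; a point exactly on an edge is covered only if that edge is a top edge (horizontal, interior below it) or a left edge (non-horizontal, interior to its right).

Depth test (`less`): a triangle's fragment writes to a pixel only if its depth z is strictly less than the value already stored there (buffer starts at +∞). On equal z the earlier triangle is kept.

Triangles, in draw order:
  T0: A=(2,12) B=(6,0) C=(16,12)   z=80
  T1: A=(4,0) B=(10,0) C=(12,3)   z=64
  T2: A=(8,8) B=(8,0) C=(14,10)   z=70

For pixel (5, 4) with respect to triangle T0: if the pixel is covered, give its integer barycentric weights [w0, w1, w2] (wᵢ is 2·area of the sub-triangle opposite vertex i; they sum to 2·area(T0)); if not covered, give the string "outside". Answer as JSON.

T0:
  2·area = 168
  edge (2, 12)→(6, 0): d=(4,-12) top-left  bias=+0
  edge (6, 0)→(16, 12): d=(10,12) right/bottom  bias=-1
  edge (16, 12)→(2, 12): d=(-14,0) right/bottom  bias=-1
    (2,1)@(5, 3): e=[0,42,126] → X  [on edge]
    (3,1)@(7, 3): e=[24,18,126] → X
    (4,1)@(9, 3): e=[48,-6,126] → .
    (2,2)@(5, 5): e=[8,62,98] → X
    (4,2)@(9, 5): e=[56,14,98] → X
    (5,2)@(11, 5): e=[80,-10,98] → .
    (2,3)@(5, 7): e=[16,82,70] → X
    (5,3)@(11, 7): e=[88,10,70] → X
    (6,3)@(13, 7): e=[112,-14,70] → .
    (1,4)@(3, 9): e=[0,126,42] → X  [on edge]
    (6,4)@(13, 9): e=[120,6,42] → X
    (7,4)@(15, 9): e=[144,-18,42] → .
  covered (22 px):
    . . . . . . . .
    . . X X . . . .
    . . X X X . . .
    . . X X X X . .
    . X X X X X X .
    . X X X X X X X
    . . . . . . . .
T1:
  2·area = 18
  edge (4, 0)→(10, 0): d=(6,0) top-left  bias=+0
  edge (10, 0)→(12, 3): d=(2,3) right/bottom  bias=-1
  edge (12, 3)→(4, 0): d=(-8,-3) top-left  bias=+0
    (3,0)@(7, 1): e=[6,11,1] → X
    (4,0)@(9, 1): e=[6,5,7] → X
    (5,0)@(11, 1): e=[6,-1,13] → .
    (3,1)@(7, 3): e=[18,15,-15] → .
    (4,1)@(9, 3): e=[18,9,-9] → .
  covered (2 px):
    . . . X X . . .
    . . . . . . . .
    . . . . . . . .
    . . . . . . . .
    . . . . . . . .
    . . . . . . . .
    . . . . . . . .
T2:
  2·area = 48
  edge (8, 8)→(8, 0): d=(0,-8) top-left  bias=+0
  edge (8, 0)→(14, 10): d=(6,10) right/bottom  bias=-1
  edge (14, 10)→(8, 8): d=(-6,-2) top-left  bias=+0
    (4,1)@(9, 3): e=[8,8,32] → X
    (5,1)@(11, 3): e=[24,-12,36] → .
    (4,2)@(9, 5): e=[8,20,20] → X
    (5,2)@(11, 5): e=[24,0,24] → .  [on edge]
    (2,3)@(5, 7): e=[-24,72,0] → .  [on edge]
    (4,3)@(9, 7): e=[8,32,8] → X
    (5,3)@(11, 7): e=[24,12,12] → X
    (6,3)@(13, 7): e=[40,-8,16] → .
    (4,4)@(9, 9): e=[8,44,-4] → .
    (5,4)@(11, 9): e=[24,24,0] → X  [on edge]
    (6,4)@(13, 9): e=[40,4,4] → X
    (7,4)@(15, 9): e=[56,-16,8] → .
  covered (6 px):
    . . . . . . . .
    . . . . X . . .
    . . . . X . . .
    . . . . X X . .
    . . . . . X X .
    . . . . . . . .
    . . . . . . . .

Result: [30,42,96]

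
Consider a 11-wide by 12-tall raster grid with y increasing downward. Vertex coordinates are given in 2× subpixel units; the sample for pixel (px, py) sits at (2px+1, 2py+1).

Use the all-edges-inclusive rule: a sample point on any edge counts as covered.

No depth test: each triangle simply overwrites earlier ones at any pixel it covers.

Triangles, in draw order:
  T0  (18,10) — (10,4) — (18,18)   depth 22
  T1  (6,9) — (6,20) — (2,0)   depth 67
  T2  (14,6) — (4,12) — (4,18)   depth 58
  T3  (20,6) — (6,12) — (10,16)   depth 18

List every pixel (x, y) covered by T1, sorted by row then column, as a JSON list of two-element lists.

T0:
  2·area = 64  (B↔C swapped to make it positive)
  edge (18, 10)→(18, 18): d=(0,8) inclusive
  edge (18, 18)→(10, 4): d=(-8,-14) inclusive
  edge (10, 4)→(18, 10): d=(8,6) inclusive
    (5,2)@(11, 5): e=[56,6,2] → X
    (6,2)@(13, 5): e=[40,34,-10] → .
    (5,3)@(11, 7): e=[56,-10,18] → .
    (6,3)@(13, 7): e=[40,18,6] → X
    (7,3)@(15, 7): e=[24,46,-6] → .
    (6,4)@(13, 9): e=[40,2,22] → X
    (7,4)@(15, 9): e=[24,30,10] → X
    (8,4)@(17, 9): e=[8,58,-2] → .
    (6,5)@(13, 11): e=[40,-14,38] → .
    (7,5)@(15, 11): e=[24,14,26] → X
    (8,5)@(17, 11): e=[8,42,14] → X
    (9,5)@(19, 11): e=[-8,70,2] → .
  covered (8 px):
    . . . . . . . . . . .
    . . . . . . . . . . .
    . . . . . X . . . . .
    . . . . . . X . . . .
    . . . . . . X X . . .
    . . . . . . . X X . .
    . . . . . . . . X . .
    . . . . . . . . X . .
    . . . . . . . . . . .
    . . . . . . . . . . .
    . . . . . . . . . . .
    . . . . . . . . . . .
T1:
  2·area = 44
  edge (6, 9)→(6, 20): d=(0,11) inclusive
  edge (6, 20)→(2, 0): d=(-4,-20) inclusive
  edge (2, 0)→(6, 9): d=(4,9) inclusive
    (1,1)@(3, 3): e=[33,8,3] → X
    (2,1)@(5, 3): e=[11,48,-15] → .
    (1,2)@(3, 5): e=[33,0,11] → X  [on edge]
    (2,2)@(5, 5): e=[11,40,-7] → .
    (1,3)@(3, 7): e=[33,-8,19] → .
    (2,3)@(5, 7): e=[11,32,1] → X
    (3,3)@(7, 7): e=[-11,72,-17] → .
    (2,4)@(5, 9): e=[11,24,9] → X
    (3,4)@(7, 9): e=[-11,64,-9] → .
    (2,5)@(5, 11): e=[11,16,17] → X
    (3,5)@(7, 11): e=[-11,56,-1] → .
    (2,6)@(5, 13): e=[11,8,25] → X
    (2,7)@(5, 15): e=[11,0,33] → X  [on edge]
  covered (7 px):
    . . . . . . . . . . .
    . X . . . . . . . . .
    . X . . . . . . . . .
    . . X . . . . . . . .
    . . X . . . . . . . .
    . . X . . . . . . . .
    . . X . . . . . . . .
    . . X . . . . . . . .
    . . . . . . . . . . .
    . . . . . . . . . . .
    . . . . . . . . . . .
    . . . . . . . . . . .
T2:
  2·area = 60  (B↔C swapped to make it positive)
  edge (14, 6)→(4, 18): d=(-10,12) inclusive
  edge (4, 18)→(4, 12): d=(0,-6) inclusive
  edge (4, 12)→(14, 6): d=(10,-6) inclusive
    (9,1)@(19, 3): e=[-30,90,0] → .  [on edge]
    (6,3)@(13, 7): e=[2,54,4] → X
    (7,3)@(15, 7): e=[-22,66,16] → .
    (4,4)@(9, 9): e=[30,30,0] → X  [on edge]
    (5,4)@(11, 9): e=[6,42,12] → X
    (6,4)@(13, 9): e=[-18,54,24] → .
    (3,5)@(7, 11): e=[34,18,8] → X
    (5,5)@(11, 11): e=[-14,42,32] → .
    (2,6)@(5, 13): e=[38,6,16] → X
    (4,6)@(9, 13): e=[-10,30,40] → .
    (2,7)@(5, 15): e=[18,6,36] → X
    (3,7)@(7, 15): e=[-6,18,48] → .
  covered (8 px):
    . . . . . . . . . . .
    . . . . . . . . . . .
    . . . . . . . . . . .
    . . . . . . X . . . .
    . . . . X X . . . . .
    . . . X X . . . . . .
    . . X X . . . . . . .
    . . X . . . . . . . .
    . . . . . . . . . . .
    . . . . . . . . . . .
    . . . . . . . . . . .
    . . . . . . . . . . .
T3:
  2·area = 80  (B↔C swapped to make it positive)
  edge (20, 6)→(10, 16): d=(-10,10) inclusive
  edge (10, 16)→(6, 12): d=(-4,-4) inclusive
  edge (6, 12)→(20, 6): d=(14,-6) inclusive
    (10,2)@(21, 5): e=[0,88,-8] → .  [on edge]
    (0,3)@(1, 7): e=[180,0,-100] → .  [on edge]
    (9,3)@(19, 7): e=[0,72,8] → X  [on edge]
    (10,3)@(21, 7): e=[-20,80,20] → .
    (1,4)@(3, 9): e=[140,0,-60] → .  [on edge]
    (6,4)@(13, 9): e=[40,40,0] → X  [on edge]
    (7,4)@(15, 9): e=[20,48,12] → X
    (8,4)@(17, 9): e=[0,56,24] → X  [on edge]
    (9,4)@(19, 9): e=[-20,64,36] → .
    (2,5)@(5, 11): e=[100,0,-20] → .  [on edge]
    (4,5)@(9, 11): e=[60,16,4] → X
    (5,5)@(11, 11): e=[40,24,16] → X
    (7,5)@(15, 11): e=[0,40,40] → X  [on edge]
    (3,6)@(7, 13): e=[60,0,20] → X  [on edge]
    (6,6)@(13, 13): e=[0,24,56] → X  [on edge]
    (4,7)@(9, 15): e=[20,0,60] → X  [on edge]
    (5,7)@(11, 15): e=[0,8,72] → X  [on edge]
    (4,8)@(9, 17): e=[0,-8,88] → .  [on edge]
    (5,8)@(11, 17): e=[-20,0,100] → .  [on edge]
    (3,9)@(7, 19): e=[0,-24,104] → .  [on edge]
    (6,9)@(13, 19): e=[-60,0,140] → .  [on edge]
    (2,10)@(5, 21): e=[0,-40,120] → .  [on edge]
    (7,10)@(15, 21): e=[-100,0,180] → .  [on edge]
    (1,11)@(3, 23): e=[0,-56,136] → .  [on edge]
    (8,11)@(17, 23): e=[-140,0,220] → .  [on edge]
  covered (14 px):
    . . . . . . . . . . .
    . . . . . . . . . . .
    . . . . . . . . . . .
    . . . . . . . . . X .
    . . . . . . X X X . .
    . . . . X X X X . . .
    . . . X X X X . . . .
    . . . . X X . . . . .
    . . . . . . . . . . .
    . . . . . . . . . . .
    . . . . . . . . . . .
    . . . . . . . . . . .

Final: [[1,1],[1,2],[2,3],[2,4],[2,5],[2,6],[2,7]]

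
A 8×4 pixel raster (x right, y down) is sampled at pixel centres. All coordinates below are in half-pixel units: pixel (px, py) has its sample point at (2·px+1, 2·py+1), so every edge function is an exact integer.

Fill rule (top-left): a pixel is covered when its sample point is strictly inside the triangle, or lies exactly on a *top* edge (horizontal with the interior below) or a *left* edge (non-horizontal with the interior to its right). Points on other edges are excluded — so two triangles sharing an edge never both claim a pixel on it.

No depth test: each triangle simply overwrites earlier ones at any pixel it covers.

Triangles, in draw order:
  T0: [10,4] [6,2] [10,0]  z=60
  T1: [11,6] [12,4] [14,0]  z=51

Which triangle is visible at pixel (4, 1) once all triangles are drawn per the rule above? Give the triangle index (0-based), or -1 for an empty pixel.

T0:
  2·area = 16
  edge (10, 4)→(6, 2): d=(-4,-2) top-left  bias=+0
  edge (6, 2)→(10, 0): d=(4,-2) top-left  bias=+0
  edge (10, 0)→(10, 4): d=(0,4) right/bottom  bias=-1
    (4,0)@(9, 1): e=[10,2,4] → X
    (5,0)@(11, 1): e=[14,6,-4] → .
    (4,1)@(9, 3): e=[2,10,4] → X
    (5,1)@(11, 3): e=[6,14,-4] → .
    (4,2)@(9, 5): e=[-6,18,4] → .
  covered (2 px):
    . . . . X . . .
    . . . . X . . .
    . . . . . . . .
    . . . . . . . .
T1:
  degenerate (2·area = 0) — covers nothing

Z-buffer (winner per pixel, '.' = empty):
  . . . . 0 . . .
  . . . . 0 . . .
  . . . . . . . .
  . . . . . . . .

Final: 0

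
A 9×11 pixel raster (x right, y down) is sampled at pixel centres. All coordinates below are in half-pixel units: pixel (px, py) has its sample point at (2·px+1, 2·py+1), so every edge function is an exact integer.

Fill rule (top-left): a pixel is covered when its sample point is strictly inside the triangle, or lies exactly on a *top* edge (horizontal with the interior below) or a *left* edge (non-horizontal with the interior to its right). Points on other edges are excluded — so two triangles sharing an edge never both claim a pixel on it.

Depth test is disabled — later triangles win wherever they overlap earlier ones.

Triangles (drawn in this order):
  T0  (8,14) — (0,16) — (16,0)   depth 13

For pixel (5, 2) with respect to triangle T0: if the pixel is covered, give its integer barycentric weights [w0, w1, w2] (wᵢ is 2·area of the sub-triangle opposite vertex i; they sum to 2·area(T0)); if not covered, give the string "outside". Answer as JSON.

T0:
  2·area = 96
  edge (8, 14)→(0, 16): d=(-8,2) right/bottom  bias=-1
  edge (0, 16)→(16, 0): d=(16,-16) top-left  bias=+0
  edge (16, 0)→(8, 14): d=(-8,14) right/bottom  bias=-1
    (7,0)@(15, 1): e=[90,0,6] → X  [on edge]
    (8,0)@(17, 1): e=[86,32,-22] → .
    (6,1)@(13, 3): e=[78,0,18] → X  [on edge]
    (7,1)@(15, 3): e=[74,32,-10] → .
    (5,2)@(11, 5): e=[66,0,30] → X  [on edge]
    (7,2)@(15, 5): e=[58,64,-26] → .
    (4,3)@(9, 7): e=[54,0,42] → X  [on edge]
    (6,3)@(13, 7): e=[46,64,-14] → .
    (3,4)@(7, 9): e=[42,0,54] → X  [on edge]
    (5,4)@(11, 9): e=[34,64,-2] → .
    (2,5)@(5, 11): e=[30,0,66] → X  [on edge]
    (5,5)@(11, 11): e=[18,96,-18] → .
    (1,6)@(3, 13): e=[18,0,78] → X  [on edge]
    (0,7)@(1, 15): e=[6,0,90] → X  [on edge]
  covered (16 px):
    . . . . . . . X .
    . . . . . . X . .
    . . . . . X X . .
    . . . . X X . . .
    . . . X X . . . .
    . . X X X . . . .
    . X X X . . . . .
    X X . . . . . . .
    . . . . . . . . .
    . . . . . . . . .
    . . . . . . . . .

Answer: [0,30,66]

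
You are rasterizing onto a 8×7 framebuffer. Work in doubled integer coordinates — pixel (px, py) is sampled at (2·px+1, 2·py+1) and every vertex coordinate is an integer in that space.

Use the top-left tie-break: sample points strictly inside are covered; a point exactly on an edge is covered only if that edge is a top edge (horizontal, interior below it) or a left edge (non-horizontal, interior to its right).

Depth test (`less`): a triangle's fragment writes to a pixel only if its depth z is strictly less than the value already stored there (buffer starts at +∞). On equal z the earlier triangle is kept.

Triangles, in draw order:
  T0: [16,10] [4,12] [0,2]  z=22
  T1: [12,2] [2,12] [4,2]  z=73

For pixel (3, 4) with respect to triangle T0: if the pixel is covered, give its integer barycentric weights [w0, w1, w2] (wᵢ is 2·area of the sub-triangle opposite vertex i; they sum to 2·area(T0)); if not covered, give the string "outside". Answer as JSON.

T0:
  2·area = 128
  edge (16, 10)→(4, 12): d=(-12,2) right/bottom  bias=-1
  edge (4, 12)→(0, 2): d=(-4,-10) top-left  bias=+0
  edge (0, 2)→(16, 10): d=(16,8) right/bottom  bias=-1
    (0,1)@(1, 3): e=[114,6,8] → █
    (1,1)@(3, 3): e=[110,26,-8] → ·
    (0,2)@(1, 5): e=[90,-2,40] → ·
    (1,2)@(3, 5): e=[86,18,24] → █
    (2,2)@(5, 5): e=[82,38,8] → █
    (3,2)@(7, 5): e=[78,58,-8] → ·
    (1,3)@(3, 7): e=[62,10,56] → █
    (3,3)@(7, 7): e=[54,50,24] → █
    (4,3)@(9, 7): e=[50,70,8] → █
    (5,3)@(11, 7): e=[46,90,-8] → ·
    (1,4)@(3, 9): e=[38,2,88] → █
    (5,4)@(11, 9): e=[22,82,24] → █
  covered (16 px):
    · · · · · · · ·
    █ · · · · · · ·
    · █ █ · · · · ·
    · █ █ █ █ · · ·
    · █ █ █ █ █ █ ·
    · · █ █ █ · · ·
    · · · · · · · ·
T1:
  2·area = 80
  edge (12, 2)→(2, 12): d=(-10,10) right/bottom  bias=-1
  edge (2, 12)→(4, 2): d=(2,-10) top-left  bias=+0
  edge (4, 2)→(12, 2): d=(8,0) top-left  bias=+0
    (6,0)@(13, 1): e=[0,88,-8] → ·  [on edge]
    (2,1)@(5, 3): e=[60,12,8] → █
    (3,1)@(7, 3): e=[40,32,8] → █
    (4,1)@(9, 3): e=[20,52,8] → █
    (5,1)@(11, 3): e=[0,72,8] → ·  [on edge]
    (2,2)@(5, 5): e=[40,16,24] → █
    (4,2)@(9, 5): e=[0,56,24] → ·  [on edge]
    (1,3)@(3, 7): e=[40,0,40] → █  [on edge]
    (3,3)@(7, 7): e=[0,40,40] → ·  [on edge]
    (1,4)@(3, 9): e=[20,4,56] → █
    (2,4)@(5, 9): e=[0,24,56] → ·  [on edge]
    (1,5)@(3, 11): e=[0,8,72] → ·  [on edge]
    (0,6)@(1, 13): e=[0,-8,88] → ·  [on edge]
  covered (8 px):
    · · · · · · · ·
    · · █ █ █ · · ·
    · · █ █ · · · ·
    · █ █ · · · · ·
    · █ · · · · · ·
    · · · · · · · ·
    · · · · · · · ·

Answer: [42,56,30]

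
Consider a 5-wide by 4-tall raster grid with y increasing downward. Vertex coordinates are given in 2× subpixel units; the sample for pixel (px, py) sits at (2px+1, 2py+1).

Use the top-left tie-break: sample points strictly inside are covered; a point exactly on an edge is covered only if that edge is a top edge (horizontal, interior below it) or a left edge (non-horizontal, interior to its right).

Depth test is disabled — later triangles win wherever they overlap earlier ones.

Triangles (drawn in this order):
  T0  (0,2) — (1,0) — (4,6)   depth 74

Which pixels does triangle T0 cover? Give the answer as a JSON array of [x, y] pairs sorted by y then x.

T0:
  2·area = 12
  edge (0, 2)→(1, 0): d=(1,-2) top-left  bias=+0
  edge (1, 0)→(4, 6): d=(3,6) right/bottom  bias=-1
  edge (4, 6)→(0, 2): d=(-4,-4) top-left  bias=+0
    (0,0)@(1, 1): e=[1,3,8] → X
    (1,0)@(3, 1): e=[5,-9,16] → .
    (0,1)@(1, 3): e=[3,9,0] → X  [on edge]
    (1,1)@(3, 3): e=[7,-3,8] → .
    (0,2)@(1, 5): e=[5,15,-8] → .
    (1,2)@(3, 5): e=[9,3,0] → X  [on edge]
    (2,2)@(5, 5): e=[13,-9,8] → .
    (1,3)@(3, 7): e=[11,9,-8] → .
    (2,3)@(5, 7): e=[15,-3,0] → .  [on edge]
  covered (3 px):
    X . . . .
    X . . . .
    . X . . .
    . . . . .

Answer: [[0,0],[0,1],[1,2]]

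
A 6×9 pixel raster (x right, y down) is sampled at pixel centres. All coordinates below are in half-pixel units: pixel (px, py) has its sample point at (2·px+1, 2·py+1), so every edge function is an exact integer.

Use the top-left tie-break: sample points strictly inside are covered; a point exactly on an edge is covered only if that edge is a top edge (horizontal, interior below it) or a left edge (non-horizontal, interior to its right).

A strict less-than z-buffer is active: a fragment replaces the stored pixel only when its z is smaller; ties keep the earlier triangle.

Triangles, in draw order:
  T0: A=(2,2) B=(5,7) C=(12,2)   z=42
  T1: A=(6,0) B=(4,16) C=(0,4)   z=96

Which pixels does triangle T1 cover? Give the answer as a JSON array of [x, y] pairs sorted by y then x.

T0:
  2·area = 50  (B↔C swapped to make it positive)
  edge (2, 2)→(12, 2): d=(10,0) top-left  bias=+0
  edge (12, 2)→(5, 7): d=(-7,5) right/bottom  bias=-1
  edge (5, 7)→(2, 2): d=(-3,-5) top-left  bias=+0
    (1,1)@(3, 3): e=[10,38,2] → X
    (2,1)@(5, 3): e=[10,28,12] → X
    (3,1)@(7, 3): e=[10,18,22] → X
    (4,1)@(9, 3): e=[10,8,32] → X
    (5,1)@(11, 3): e=[10,-2,42] → .
    (1,2)@(3, 5): e=[30,24,-4] → .
    (2,2)@(5, 5): e=[30,14,6] → X
    (4,2)@(9, 5): e=[30,-6,26] → .
    (2,3)@(5, 7): e=[50,0,0] → .  [on edge]
    (3,3)@(7, 7): e=[50,-10,10] → .
    (5,8)@(11, 17): e=[150,-100,0] → .  [on edge]
  covered (6 px):
    . . . . . .
    . X X X X .
    . . X X . .
    . . . . . .
    . . . . . .
    . . . . . .
    . . . . . .
    . . . . . .
    . . . . . .
T1:
  2·area = 88
  edge (6, 0)→(4, 16): d=(-2,16) right/bottom  bias=-1
  edge (4, 16)→(0, 4): d=(-4,-12) top-left  bias=+0
  edge (0, 4)→(6, 0): d=(6,-4) top-left  bias=+0
    (2,0)@(5, 1): e=[14,72,2] → X
    (3,0)@(7, 1): e=[-18,96,10] → .
    (1,1)@(3, 3): e=[42,40,6] → X
    (3,1)@(7, 3): e=[-22,88,22] → .
    (0,2)@(1, 5): e=[70,8,10] → X
    (3,2)@(7, 5): e=[-26,80,34] → .
    (0,3)@(1, 7): e=[66,0,22] → X  [on edge]
    (3,3)@(7, 7): e=[-30,72,46] → .
    (0,4)@(1, 9): e=[62,-8,34] → .
    (1,4)@(3, 9): e=[30,16,42] → X
    (2,4)@(5, 9): e=[-2,40,50] → .
    (1,5)@(3, 11): e=[26,8,54] → X
    (1,6)@(3, 13): e=[22,0,66] → X  [on edge]
  covered (12 px):
    . . X . . .
    . X X . . .
    X X X . . .
    X X X . . .
    . X . . . .
    . X . . . .
    . X . . . .
    . . . . . .
    . . . . . .

Result: [[2,0],[1,1],[2,1],[0,2],[1,2],[2,2],[0,3],[1,3],[2,3],[1,4],[1,5],[1,6]]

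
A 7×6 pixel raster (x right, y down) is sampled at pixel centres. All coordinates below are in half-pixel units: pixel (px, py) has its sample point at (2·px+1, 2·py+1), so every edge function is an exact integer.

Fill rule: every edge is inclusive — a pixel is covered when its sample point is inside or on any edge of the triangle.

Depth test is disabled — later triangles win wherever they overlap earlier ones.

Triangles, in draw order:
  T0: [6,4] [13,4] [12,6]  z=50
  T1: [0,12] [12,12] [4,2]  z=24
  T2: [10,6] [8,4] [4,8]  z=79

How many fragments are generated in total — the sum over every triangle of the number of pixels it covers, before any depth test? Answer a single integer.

T0:
  2·area = 14
  edge (6, 4)→(13, 4): d=(7,0) inclusive
  edge (13, 4)→(12, 6): d=(-1,2) inclusive
  edge (12, 6)→(6, 4): d=(-6,-2) inclusive
    (1,1)@(3, 3): e=[-7,21,0] → ·  [on edge]
    (4,2)@(9, 5): e=[7,7,0] → █  [on edge]
    (5,2)@(11, 5): e=[7,3,4] → █
    (6,2)@(13, 5): e=[7,-1,8] → ·
    (4,3)@(9, 7): e=[21,5,-12] → ·
    (5,3)@(11, 7): e=[21,1,-8] → ·
  covered (2 px):
    · · · · · · ·
    · · · · · · ·
    · · · · █ █ ·
    · · · · · · ·
    · · · · · · ·
    · · · · · · ·
T1:
  2·area = 120  (B↔C swapped to make it positive)
  edge (0, 12)→(4, 2): d=(4,-10) inclusive
  edge (4, 2)→(12, 12): d=(8,10) inclusive
  edge (12, 12)→(0, 12): d=(-12,0) inclusive
    (1,2)@(3, 5): e=[2,34,84] → █
    (2,2)@(5, 5): e=[22,14,84] → █
    (3,2)@(7, 5): e=[42,-6,84] → ·
    (1,3)@(3, 7): e=[10,50,60] → █
    (3,3)@(7, 7): e=[50,10,60] → █
    (4,3)@(9, 7): e=[70,-10,60] → ·
    (1,4)@(3, 9): e=[18,66,36] → █
    (4,4)@(9, 9): e=[78,6,36] → █
    (5,4)@(11, 9): e=[98,-14,36] → ·
    (0,5)@(1, 11): e=[6,102,12] → █
    (5,5)@(11, 11): e=[106,2,12] → █
    (6,5)@(13, 11): e=[126,-18,12] → ·
  covered (15 px):
    · · · · · · ·
    · · · · · · ·
    · █ █ · · · ·
    · █ █ █ · · ·
    · █ █ █ █ · ·
    █ █ █ █ █ █ ·
T2:
  2·area = 16  (B↔C swapped to make it positive)
  edge (10, 6)→(4, 8): d=(-6,2) inclusive
  edge (4, 8)→(8, 4): d=(4,-4) inclusive
  edge (8, 4)→(10, 6): d=(2,2) inclusive
    (2,0)@(5, 1): e=[40,-24,0] → ·  [on edge]
    (5,0)@(11, 1): e=[28,0,-12] → ·  [on edge]
    (3,1)@(7, 3): e=[24,-8,0] → ·  [on edge]
    (4,1)@(9, 3): e=[20,0,-4] → ·  [on edge]
    (3,2)@(7, 5): e=[12,0,4] → █  [on edge]
    (4,2)@(9, 5): e=[8,8,0] → █  [on edge]
    (5,2)@(11, 5): e=[4,16,-4] → ·
    (6,2)@(13, 5): e=[0,24,-8] → ·  [on edge]
    (2,3)@(5, 7): e=[4,0,12] → █  [on edge]
    (3,3)@(7, 7): e=[0,8,8] → █  [on edge]
    (4,3)@(9, 7): e=[-4,16,4] → ·
    (5,3)@(11, 7): e=[-8,24,0] → ·  [on edge]
    (0,4)@(1, 9): e=[0,-8,24] → ·  [on edge]
    (1,4)@(3, 9): e=[-4,0,20] → ·  [on edge]
    (6,4)@(13, 9): e=[-24,40,0] → ·  [on edge]
    (0,5)@(1, 11): e=[-12,0,28] → ·  [on edge]
  covered (4 px):
    · · · · · · ·
    · · · · · · ·
    · · · █ █ · ·
    · · █ █ · · ·
    · · · · · · ·
    · · · · · · ·

Result: 21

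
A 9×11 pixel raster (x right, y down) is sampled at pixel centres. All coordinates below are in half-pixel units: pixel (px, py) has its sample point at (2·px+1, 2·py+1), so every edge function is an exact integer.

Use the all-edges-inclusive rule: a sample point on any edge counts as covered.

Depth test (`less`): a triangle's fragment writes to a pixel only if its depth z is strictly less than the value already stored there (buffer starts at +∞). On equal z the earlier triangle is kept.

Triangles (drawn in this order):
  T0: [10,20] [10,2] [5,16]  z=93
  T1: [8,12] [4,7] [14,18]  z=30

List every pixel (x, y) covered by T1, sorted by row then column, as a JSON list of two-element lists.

T0:
  2·area = 90  (B↔C swapped to make it positive)
  edge (10, 20)→(5, 16): d=(-5,-4) inclusive
  edge (5, 16)→(10, 2): d=(5,-14) inclusive
  edge (10, 2)→(10, 20): d=(0,18) inclusive
    (4,2)@(9, 5): e=[71,1,18] → X
    (5,2)@(11, 5): e=[79,29,-18] → .
    (4,3)@(9, 7): e=[61,11,18] → X
    (5,3)@(11, 7): e=[69,39,-18] → .
    (4,4)@(9, 9): e=[51,21,18] → X
    (5,4)@(11, 9): e=[59,49,-18] → .
    (3,5)@(7, 11): e=[33,3,54] → X
    (5,5)@(11, 11): e=[49,59,-18] → .
    (3,6)@(7, 13): e=[23,13,54] → X
    (5,6)@(11, 13): e=[39,69,-18] → .
    (3,7)@(7, 15): e=[13,23,54] → X
    (5,7)@(11, 15): e=[29,79,-18] → .
  covered (12 px):
    . . . . . . . . .
    . . . . . . . . .
    . . . . X . . . .
    . . . . X . . . .
    . . . . X . . . .
    . . . X X . . . .
    . . . X X . . . .
    . . . X X . . . .
    . . . X X . . . .
    . . . . X . . . .
    . . . . . . . . .
T1:
  2·area = 6
  edge (8, 12)→(4, 7): d=(-4,-5) inclusive
  edge (4, 7)→(14, 18): d=(10,11) inclusive
  edge (14, 18)→(8, 12): d=(-6,-6) inclusive
    (0,2)@(1, 5): e=[-7,13,0] → .  [on edge]
    (1,3)@(3, 7): e=[-5,11,0] → .  [on edge]
    (2,4)@(5, 9): e=[-3,9,0] → .  [on edge]
    (3,5)@(7, 11): e=[-1,7,0] → .  [on edge]
    (4,6)@(9, 13): e=[1,5,0] → X  [on edge]
    (5,6)@(11, 13): e=[11,-17,12] → .
    (4,7)@(9, 15): e=[-7,25,-12] → .
    (5,7)@(11, 15): e=[3,3,0] → X  [on edge]
    (6,7)@(13, 15): e=[13,-19,12] → .
    (5,8)@(11, 17): e=[-5,23,-12] → .
    (6,8)@(13, 17): e=[5,1,0] → X  [on edge]
    (7,8)@(15, 17): e=[15,-21,12] → .
    (7,9)@(15, 19): e=[7,-1,0] → .  [on edge]
    (8,10)@(17, 21): e=[9,-3,0] → .  [on edge]
  covered (3 px):
    . . . . . . . . .
    . . . . . . . . .
    . . . . . . . . .
    . . . . . . . . .
    . . . . . . . . .
    . . . . . . . . .
    . . . . X . . . .
    . . . . . X . . .
    . . . . . . X . .
    . . . . . . . . .
    . . . . . . . . .

Answer: [[4,6],[5,7],[6,8]]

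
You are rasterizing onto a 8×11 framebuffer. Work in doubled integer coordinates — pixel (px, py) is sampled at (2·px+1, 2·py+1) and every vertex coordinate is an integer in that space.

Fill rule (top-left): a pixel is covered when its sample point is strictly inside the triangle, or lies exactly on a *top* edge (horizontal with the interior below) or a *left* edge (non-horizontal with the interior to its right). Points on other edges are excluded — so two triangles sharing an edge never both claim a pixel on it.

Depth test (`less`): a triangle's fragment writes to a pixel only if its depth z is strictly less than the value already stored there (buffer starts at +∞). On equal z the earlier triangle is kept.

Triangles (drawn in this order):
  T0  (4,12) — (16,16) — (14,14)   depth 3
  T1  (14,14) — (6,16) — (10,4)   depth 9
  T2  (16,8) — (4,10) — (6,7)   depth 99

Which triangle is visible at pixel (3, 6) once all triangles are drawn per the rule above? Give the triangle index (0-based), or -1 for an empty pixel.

T0:
  2·area = 16  (B↔C swapped to make it positive)
  edge (4, 12)→(14, 14): d=(10,2) right/bottom  bias=-1
  edge (14, 14)→(16, 16): d=(2,2) right/bottom  bias=-1
  edge (16, 16)→(4, 12): d=(-12,-4) top-left  bias=+0
    (0,0)@(1, 1): e=[-104,0,120] → .  [on edge]
    (1,1)@(3, 3): e=[-88,0,104] → .  [on edge]
    (2,2)@(5, 5): e=[-72,0,88] → .  [on edge]
    (3,3)@(7, 7): e=[-56,0,72] → .  [on edge]
    (4,4)@(9, 9): e=[-40,0,56] → .  [on edge]
    (0,5)@(1, 11): e=[-4,20,0] → .  [on edge]
    (5,5)@(11, 11): e=[-24,0,40] → .  [on edge]
    (3,6)@(7, 13): e=[4,12,0] → X  [on edge]
    (4,6)@(9, 13): e=[0,8,8] → .  [on edge]
    (6,6)@(13, 13): e=[-8,0,24] → .  [on edge]
    (3,7)@(7, 15): e=[24,16,-24] → .
    (6,7)@(13, 15): e=[12,4,0] → X  [on edge]
    (7,7)@(15, 15): e=[8,0,8] → .  [on edge]
  covered (2 px):
    . . . . . . . .
    . . . . . . . .
    . . . . . . . .
    . . . . . . . .
    . . . . . . . .
    . . . . . . . .
    . . . X . . . .
    . . . . . . X .
    . . . . . . . .
    . . . . . . . .
    . . . . . . . .
T1:
  2·area = 88
  edge (14, 14)→(6, 16): d=(-8,2) right/bottom  bias=-1
  edge (6, 16)→(10, 4): d=(4,-12) top-left  bias=+0
  edge (10, 4)→(14, 14): d=(4,10) right/bottom  bias=-1
    (5,0)@(11, 1): e=[110,0,-22] → .  [on edge]
    (4,3)@(9, 7): e=[66,0,22] → X  [on edge]
    (5,3)@(11, 7): e=[62,24,2] → X
    (6,3)@(13, 7): e=[58,48,-18] → .
    (4,4)@(9, 9): e=[50,8,30] → X
    (6,4)@(13, 9): e=[42,56,-10] → .
    (4,5)@(9, 11): e=[34,16,38] → X
    (6,5)@(13, 11): e=[26,64,-2] → .
    (3,6)@(7, 13): e=[22,0,66] → X  [on edge]
    (6,6)@(13, 13): e=[10,72,6] → X
    (7,6)@(15, 13): e=[6,96,-14] → .
    (3,7)@(7, 15): e=[6,8,74] → X
    (2,9)@(5, 19): e=[-22,0,110] → .  [on edge]
  covered (12 px):
    . . . . . . . .
    . . . . . . . .
    . . . . . . . .
    . . . . X X . .
    . . . . X X . .
    . . . . X X . .
    . . . X X X X .
    . . . X X . . .
    . . . . . . . .
    . . . . . . . .
    . . . . . . . .
T2:
  2·area = 32
  edge (16, 8)→(4, 10): d=(-12,2) right/bottom  bias=-1
  edge (4, 10)→(6, 7): d=(2,-3) top-left  bias=+0
  edge (6, 7)→(16, 8): d=(10,1) right/bottom  bias=-1
    (2,4)@(5, 9): e=[10,1,21] → X
    (3,4)@(7, 9): e=[6,7,19] → X
    (4,4)@(9, 9): e=[2,13,17] → X
    (5,4)@(11, 9): e=[-2,19,15] → .
    (2,5)@(5, 11): e=[-14,5,41] → .
    (3,5)@(7, 11): e=[-18,11,39] → .
    (4,5)@(9, 11): e=[-22,17,37] → .
  covered (3 px):
    . . . . . . . .
    . . . . . . . .
    . . . . . . . .
    . . . . . . . .
    . . X X X . . .
    . . . . . . . .
    . . . . . . . .
    . . . . . . . .
    . . . . . . . .
    . . . . . . . .
    . . . . . . . .

Z-buffer (winner per pixel, '.' = empty):
  . . . . . . . .
  . . . . . . . .
  . . . . . . . .
  . . . . 1 1 . .
  . . 2 2 1 1 . .
  . . . . 1 1 . .
  . . . 0 1 1 1 .
  . . . 1 1 . 0 .
  . . . . . . . .
  . . . . . . . .
  . . . . . . . .

Result: 0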